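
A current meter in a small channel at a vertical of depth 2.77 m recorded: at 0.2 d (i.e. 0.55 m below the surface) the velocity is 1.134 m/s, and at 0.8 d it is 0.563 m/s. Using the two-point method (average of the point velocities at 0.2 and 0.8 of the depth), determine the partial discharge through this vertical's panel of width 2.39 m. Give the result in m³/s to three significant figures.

v̄ = (1.134 + 0.563) / 2 = 0.8485 m/s
q = v̄ × d × w = 0.8485 × 2.77 × 2.39 = 5.617 m³/s

5.62 m³/s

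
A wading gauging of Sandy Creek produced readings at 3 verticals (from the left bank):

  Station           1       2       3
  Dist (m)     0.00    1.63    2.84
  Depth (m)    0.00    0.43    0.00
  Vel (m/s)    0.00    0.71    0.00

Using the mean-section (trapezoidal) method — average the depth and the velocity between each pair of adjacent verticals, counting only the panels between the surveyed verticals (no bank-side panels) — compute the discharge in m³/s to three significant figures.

Panel 1-2: Δb = 1.63 m, d̄ = (0.00+0.43)/2 = 0.215, v̄ = (0.00+0.71)/2 = 0.355 → q = 1.63×0.215×0.355 = 0.1244 m³/s
Panel 2-3: Δb = 1.21 m, d̄ = (0.43+0.00)/2 = 0.215, v̄ = (0.71+0.00)/2 = 0.355 → q = 1.21×0.215×0.355 = 0.09235 m³/s
Q = Σ q = 0.2168 m³/s

0.217 m³/s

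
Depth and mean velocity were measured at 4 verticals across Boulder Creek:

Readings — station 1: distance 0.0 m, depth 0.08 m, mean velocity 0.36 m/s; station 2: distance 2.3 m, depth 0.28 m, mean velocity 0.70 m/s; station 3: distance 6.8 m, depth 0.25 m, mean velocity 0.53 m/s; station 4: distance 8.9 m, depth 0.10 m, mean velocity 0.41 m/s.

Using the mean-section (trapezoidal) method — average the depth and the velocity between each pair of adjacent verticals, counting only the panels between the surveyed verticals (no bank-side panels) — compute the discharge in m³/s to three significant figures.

Panel 1-2: Δb = 2.3 m, d̄ = (0.08+0.28)/2 = 0.18, v̄ = (0.36+0.70)/2 = 0.53 → q = 2.3×0.18×0.53 = 0.2194 m³/s
Panel 2-3: Δb = 4.5 m, d̄ = (0.28+0.25)/2 = 0.265, v̄ = (0.70+0.53)/2 = 0.615 → q = 4.5×0.265×0.615 = 0.7334 m³/s
Panel 3-4: Δb = 2.1 m, d̄ = (0.25+0.10)/2 = 0.175, v̄ = (0.53+0.41)/2 = 0.47 → q = 2.1×0.175×0.47 = 0.1727 m³/s
Q = Σ q = 1.126 m³/s

1.13 m³/s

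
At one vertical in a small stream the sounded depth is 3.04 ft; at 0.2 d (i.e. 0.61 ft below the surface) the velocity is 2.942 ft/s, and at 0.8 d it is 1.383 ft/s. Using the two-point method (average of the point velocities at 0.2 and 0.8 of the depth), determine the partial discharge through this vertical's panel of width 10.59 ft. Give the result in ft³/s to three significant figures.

69.6 ft³/s

v̄ = (2.942 + 1.383) / 2 = 2.163 ft/s
q = v̄ × d × w = 2.163 × 3.04 × 10.59 = 69.62 ft³/s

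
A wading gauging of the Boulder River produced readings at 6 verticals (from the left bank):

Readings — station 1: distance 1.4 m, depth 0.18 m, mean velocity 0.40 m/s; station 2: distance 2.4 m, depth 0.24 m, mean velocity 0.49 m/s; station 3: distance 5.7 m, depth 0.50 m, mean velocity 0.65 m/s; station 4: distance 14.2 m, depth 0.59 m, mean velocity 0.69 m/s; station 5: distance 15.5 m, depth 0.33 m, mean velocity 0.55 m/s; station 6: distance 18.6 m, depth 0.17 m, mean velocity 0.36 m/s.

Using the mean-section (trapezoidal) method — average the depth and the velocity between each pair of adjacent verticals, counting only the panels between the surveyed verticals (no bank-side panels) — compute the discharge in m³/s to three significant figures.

Panel 1-2: Δb = 1 m, d̄ = (0.18+0.24)/2 = 0.21, v̄ = (0.40+0.49)/2 = 0.445 → q = 1×0.21×0.445 = 0.09345 m³/s
Panel 2-3: Δb = 3.3 m, d̄ = (0.24+0.50)/2 = 0.37, v̄ = (0.49+0.65)/2 = 0.57 → q = 3.3×0.37×0.57 = 0.6960 m³/s
Panel 3-4: Δb = 8.5 m, d̄ = (0.50+0.59)/2 = 0.545, v̄ = (0.65+0.69)/2 = 0.67 → q = 8.5×0.545×0.67 = 3.104 m³/s
Panel 4-5: Δb = 1.3 m, d̄ = (0.59+0.33)/2 = 0.46, v̄ = (0.69+0.55)/2 = 0.62 → q = 1.3×0.46×0.62 = 0.3708 m³/s
Panel 5-6: Δb = 3.1 m, d̄ = (0.33+0.17)/2 = 0.25, v̄ = (0.55+0.36)/2 = 0.455 → q = 3.1×0.25×0.455 = 0.3526 m³/s
Q = Σ q = 4.617 m³/s

4.62 m³/s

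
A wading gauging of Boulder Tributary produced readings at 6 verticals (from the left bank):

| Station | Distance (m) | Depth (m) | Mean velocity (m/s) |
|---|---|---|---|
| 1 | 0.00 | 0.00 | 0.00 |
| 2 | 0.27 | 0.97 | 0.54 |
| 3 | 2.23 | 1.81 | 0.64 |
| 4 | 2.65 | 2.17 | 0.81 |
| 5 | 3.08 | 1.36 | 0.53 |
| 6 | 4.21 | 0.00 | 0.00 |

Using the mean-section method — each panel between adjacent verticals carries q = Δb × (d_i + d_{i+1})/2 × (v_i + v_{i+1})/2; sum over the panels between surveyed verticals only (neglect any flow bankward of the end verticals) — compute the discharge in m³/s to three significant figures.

2.96 m³/s

Panel 1-2: Δb = 0.27 m, d̄ = (0.00+0.97)/2 = 0.485, v̄ = (0.00+0.54)/2 = 0.27 → q = 0.27×0.485×0.27 = 0.03536 m³/s
Panel 2-3: Δb = 1.96 m, d̄ = (0.97+1.81)/2 = 1.39, v̄ = (0.54+0.64)/2 = 0.59 → q = 1.96×1.39×0.59 = 1.607 m³/s
Panel 3-4: Δb = 0.42 m, d̄ = (1.81+2.17)/2 = 1.99, v̄ = (0.64+0.81)/2 = 0.725 → q = 0.42×1.99×0.725 = 0.6060 m³/s
Panel 4-5: Δb = 0.43 m, d̄ = (2.17+1.36)/2 = 1.765, v̄ = (0.81+0.53)/2 = 0.67 → q = 0.43×1.765×0.67 = 0.5085 m³/s
Panel 5-6: Δb = 1.13 m, d̄ = (1.36+0.00)/2 = 0.68, v̄ = (0.53+0.00)/2 = 0.265 → q = 1.13×0.68×0.265 = 0.2036 m³/s
Q = Σ q = 2.961 m³/s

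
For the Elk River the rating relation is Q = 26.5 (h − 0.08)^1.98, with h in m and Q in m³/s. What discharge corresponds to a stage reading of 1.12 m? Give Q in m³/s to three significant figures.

28.6 m³/s

Q = 26.5 × (1.12 − 0.08)^1.98 = 26.5 × 1.04^1.98 = 28.64 m³/s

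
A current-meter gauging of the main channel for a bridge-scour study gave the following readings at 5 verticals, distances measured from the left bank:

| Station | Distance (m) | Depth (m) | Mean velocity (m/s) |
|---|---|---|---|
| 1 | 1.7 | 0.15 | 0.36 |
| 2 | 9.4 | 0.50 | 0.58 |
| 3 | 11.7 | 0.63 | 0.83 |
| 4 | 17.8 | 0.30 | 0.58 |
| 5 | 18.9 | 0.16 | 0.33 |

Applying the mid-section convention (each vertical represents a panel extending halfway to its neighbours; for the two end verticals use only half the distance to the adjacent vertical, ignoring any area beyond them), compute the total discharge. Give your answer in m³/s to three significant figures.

4.51 m³/s

w_1 = (9.4 − 1.7)/2 = 3.85 m; q_1 = 0.36 × 0.15 × 3.85 = 0.2079 m³/s
w_2 = (11.7 − 1.7)/2 = 5 m; q_2 = 0.58 × 0.50 × 5 = 1.450 m³/s
w_3 = (17.8 − 9.4)/2 = 4.2 m; q_3 = 0.83 × 0.63 × 4.2 = 2.196 m³/s
w_4 = (18.9 − 11.7)/2 = 3.6 m; q_4 = 0.58 × 0.30 × 3.6 = 0.6264 m³/s
w_5 = (18.9 − 17.8)/2 = 0.55 m; q_5 = 0.33 × 0.16 × 0.55 = 0.02904 m³/s
Q = Σ qᵢ = 4.510 m³/s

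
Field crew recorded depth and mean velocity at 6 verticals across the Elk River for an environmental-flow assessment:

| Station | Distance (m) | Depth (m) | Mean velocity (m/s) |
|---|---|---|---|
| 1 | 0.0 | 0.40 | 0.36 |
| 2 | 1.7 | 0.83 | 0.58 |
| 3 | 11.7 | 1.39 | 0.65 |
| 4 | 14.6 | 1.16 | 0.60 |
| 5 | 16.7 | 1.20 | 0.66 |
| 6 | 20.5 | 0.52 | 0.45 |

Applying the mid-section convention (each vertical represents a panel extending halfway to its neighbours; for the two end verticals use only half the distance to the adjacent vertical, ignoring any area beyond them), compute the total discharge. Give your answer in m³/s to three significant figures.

w_1 = (1.7 − 0.0)/2 = 0.85 m; q_1 = 0.36 × 0.40 × 0.85 = 0.1224 m³/s
w_2 = (11.7 − 0.0)/2 = 5.85 m; q_2 = 0.58 × 0.83 × 5.85 = 2.816 m³/s
w_3 = (14.6 − 1.7)/2 = 6.45 m; q_3 = 0.65 × 1.39 × 6.45 = 5.828 m³/s
w_4 = (16.7 − 11.7)/2 = 2.5 m; q_4 = 0.60 × 1.16 × 2.5 = 1.740 m³/s
w_5 = (20.5 − 14.6)/2 = 2.95 m; q_5 = 0.66 × 1.20 × 2.95 = 2.336 m³/s
w_6 = (20.5 − 16.7)/2 = 1.9 m; q_6 = 0.45 × 0.52 × 1.9 = 0.4446 m³/s
Q = Σ qᵢ = 13.29 m³/s

13.3 m³/s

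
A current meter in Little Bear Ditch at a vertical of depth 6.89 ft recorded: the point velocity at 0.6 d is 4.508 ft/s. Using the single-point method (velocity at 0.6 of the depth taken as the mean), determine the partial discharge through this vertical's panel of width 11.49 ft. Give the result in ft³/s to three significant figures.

357 ft³/s

v̄ = v₀.₆ = 4.508 ft/s
q = v̄ × d × w = 4.508 × 6.89 × 11.49 = 356.9 ft³/s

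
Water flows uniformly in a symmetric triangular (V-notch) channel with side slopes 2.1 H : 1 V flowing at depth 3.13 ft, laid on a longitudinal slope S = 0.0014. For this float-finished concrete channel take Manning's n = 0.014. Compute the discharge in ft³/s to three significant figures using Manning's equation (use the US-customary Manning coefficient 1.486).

103 ft³/s

A = z·y² = 2.1×3.13² = 20.57 ft²
P = 2y√(1+z²) = 2×3.13×√(1+2.1²) = 14.56 ft
R = A/P = 20.57/14.56 = 1.413 ft
Q = (1.486/n)·A·R^(2/3)·S^(1/2) = (1.486/0.014) × 20.57 × 1.413^(2/3) × 0.0014^(1/2) = 102.9 ft³/s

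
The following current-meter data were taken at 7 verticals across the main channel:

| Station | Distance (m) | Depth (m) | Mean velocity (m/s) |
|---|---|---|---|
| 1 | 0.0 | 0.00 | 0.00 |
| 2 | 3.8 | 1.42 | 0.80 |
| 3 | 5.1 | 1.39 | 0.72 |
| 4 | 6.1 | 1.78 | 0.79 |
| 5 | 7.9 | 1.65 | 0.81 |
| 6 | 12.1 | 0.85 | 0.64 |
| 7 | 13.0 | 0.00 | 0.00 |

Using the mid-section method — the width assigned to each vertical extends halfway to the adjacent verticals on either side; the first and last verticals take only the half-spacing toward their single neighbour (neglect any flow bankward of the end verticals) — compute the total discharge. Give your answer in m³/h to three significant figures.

w_2 = (5.1 − 0.0)/2 = 2.55 m; q_2 = 0.80 × 1.42 × 2.55 = 2.897 m³/s
w_3 = (6.1 − 3.8)/2 = 1.15 m; q_3 = 0.72 × 1.39 × 1.15 = 1.151 m³/s
w_4 = (7.9 − 5.1)/2 = 1.4 m; q_4 = 0.79 × 1.78 × 1.4 = 1.969 m³/s
w_5 = (12.1 − 6.1)/2 = 3 m; q_5 = 0.81 × 1.65 × 3 = 4.010 m³/s
w_6 = (13.0 − 7.9)/2 = 2.55 m; q_6 = 0.64 × 0.85 × 2.55 = 1.387 m³/s
Stations 1, 7 contribute zero (depth or velocity is 0).
Q = Σ qᵢ = 11.41 m³/s
= 11.41 × 3600 = 41090 m³/h

41100 m³/h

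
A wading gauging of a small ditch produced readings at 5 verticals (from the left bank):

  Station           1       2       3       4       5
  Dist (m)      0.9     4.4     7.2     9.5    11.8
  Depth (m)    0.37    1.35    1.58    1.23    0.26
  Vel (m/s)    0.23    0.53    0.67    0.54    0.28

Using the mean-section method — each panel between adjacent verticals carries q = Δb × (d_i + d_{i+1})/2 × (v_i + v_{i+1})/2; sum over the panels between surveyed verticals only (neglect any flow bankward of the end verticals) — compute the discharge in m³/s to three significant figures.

Panel 1-2: Δb = 3.5 m, d̄ = (0.37+1.35)/2 = 0.86, v̄ = (0.23+0.53)/2 = 0.38 → q = 3.5×0.86×0.38 = 1.144 m³/s
Panel 2-3: Δb = 2.8 m, d̄ = (1.35+1.58)/2 = 1.465, v̄ = (0.53+0.67)/2 = 0.6 → q = 2.8×1.465×0.6 = 2.461 m³/s
Panel 3-4: Δb = 2.3 m, d̄ = (1.58+1.23)/2 = 1.405, v̄ = (0.67+0.54)/2 = 0.605 → q = 2.3×1.405×0.605 = 1.955 m³/s
Panel 4-5: Δb = 2.3 m, d̄ = (1.23+0.26)/2 = 0.745, v̄ = (0.54+0.28)/2 = 0.41 → q = 2.3×0.745×0.41 = 0.7025 m³/s
Q = Σ q = 6.263 m³/s

6.26 m³/s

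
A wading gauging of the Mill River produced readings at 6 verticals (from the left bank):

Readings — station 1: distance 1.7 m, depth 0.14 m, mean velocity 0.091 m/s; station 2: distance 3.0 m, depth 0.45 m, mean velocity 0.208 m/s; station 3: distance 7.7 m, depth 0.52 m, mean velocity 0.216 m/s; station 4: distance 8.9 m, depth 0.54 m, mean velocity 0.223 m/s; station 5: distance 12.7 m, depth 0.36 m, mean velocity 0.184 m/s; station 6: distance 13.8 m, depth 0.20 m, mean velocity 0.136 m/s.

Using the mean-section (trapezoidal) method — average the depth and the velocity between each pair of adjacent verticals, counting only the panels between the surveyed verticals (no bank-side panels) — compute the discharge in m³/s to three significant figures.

1.08 m³/s

Panel 1-2: Δb = 1.3 m, d̄ = (0.14+0.45)/2 = 0.295, v̄ = (0.091+0.208)/2 = 0.1495 → q = 1.3×0.295×0.1495 = 0.05733 m³/s
Panel 2-3: Δb = 4.7 m, d̄ = (0.45+0.52)/2 = 0.485, v̄ = (0.208+0.216)/2 = 0.212 → q = 4.7×0.485×0.212 = 0.4833 m³/s
Panel 3-4: Δb = 1.2 m, d̄ = (0.52+0.54)/2 = 0.53, v̄ = (0.216+0.223)/2 = 0.2195 → q = 1.2×0.53×0.2195 = 0.1396 m³/s
Panel 4-5: Δb = 3.8 m, d̄ = (0.54+0.36)/2 = 0.45, v̄ = (0.223+0.184)/2 = 0.2035 → q = 3.8×0.45×0.2035 = 0.3480 m³/s
Panel 5-6: Δb = 1.1 m, d̄ = (0.36+0.20)/2 = 0.28, v̄ = (0.184+0.136)/2 = 0.16 → q = 1.1×0.28×0.16 = 0.04928 m³/s
Q = Σ q = 1.077 m³/s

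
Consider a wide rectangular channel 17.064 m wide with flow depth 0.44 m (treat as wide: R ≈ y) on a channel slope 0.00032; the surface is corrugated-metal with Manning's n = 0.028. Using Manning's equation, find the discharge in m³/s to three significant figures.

A = b·y = 17.064 × 0.44 = 7.508 m²
Wide channel: R ≈ y = 0.44 m
Q = (1/n)·A·R^(2/3)·S^(1/2) = (1/0.028) × 7.508 × 0.4400^(2/3) × 0.00032^(1/2) = 2.775 m³/s

2.77 m³/s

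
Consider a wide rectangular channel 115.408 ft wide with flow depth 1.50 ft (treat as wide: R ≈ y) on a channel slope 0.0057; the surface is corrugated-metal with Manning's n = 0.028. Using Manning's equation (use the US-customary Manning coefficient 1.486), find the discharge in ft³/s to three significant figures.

A = b·y = 115.408 × 1.50 = 173.1 ft²
Wide channel: R ≈ y = 1.50 ft
Q = (1.486/n)·A·R^(2/3)·S^(1/2) = (1.486/0.028) × 173.1 × 1.500^(2/3) × 0.0057^(1/2) = 908.9 ft³/s

909 ft³/s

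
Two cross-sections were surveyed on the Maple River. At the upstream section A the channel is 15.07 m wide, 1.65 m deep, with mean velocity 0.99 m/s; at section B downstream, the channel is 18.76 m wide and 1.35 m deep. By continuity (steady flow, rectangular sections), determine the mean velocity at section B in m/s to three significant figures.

Q = A₁V₁ = (15.07×1.65) × 0.99 = 24.62 m³/s
A₂ = 18.76 × 1.35 = 25.33 m²
V₂ = Q/A₂ = 24.62/25.33 = 0.9720 m/s

0.972 m/s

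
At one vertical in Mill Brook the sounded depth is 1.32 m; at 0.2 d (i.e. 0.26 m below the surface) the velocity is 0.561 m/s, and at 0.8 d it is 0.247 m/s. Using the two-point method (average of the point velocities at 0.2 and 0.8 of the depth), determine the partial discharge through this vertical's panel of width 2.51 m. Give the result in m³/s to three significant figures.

v̄ = (0.561 + 0.247) / 2 = 0.4040 m/s
q = v̄ × d × w = 0.4040 × 1.32 × 2.51 = 1.339 m³/s

1.34 m³/s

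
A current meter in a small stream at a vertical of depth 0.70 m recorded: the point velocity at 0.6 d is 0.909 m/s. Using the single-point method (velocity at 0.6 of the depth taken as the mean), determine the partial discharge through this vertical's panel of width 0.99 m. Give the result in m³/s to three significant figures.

v̄ = v₀.₆ = 0.909 m/s
q = v̄ × d × w = 0.9090 × 0.70 × 0.99 = 0.6299 m³/s

0.630 m³/s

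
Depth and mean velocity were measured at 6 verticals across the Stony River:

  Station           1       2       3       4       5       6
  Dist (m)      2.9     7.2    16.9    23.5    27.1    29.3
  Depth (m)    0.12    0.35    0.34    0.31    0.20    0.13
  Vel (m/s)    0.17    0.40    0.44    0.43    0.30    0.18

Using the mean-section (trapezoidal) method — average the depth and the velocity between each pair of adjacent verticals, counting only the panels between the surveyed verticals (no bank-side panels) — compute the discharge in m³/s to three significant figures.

Panel 1-2: Δb = 4.3 m, d̄ = (0.12+0.35)/2 = 0.235, v̄ = (0.17+0.40)/2 = 0.285 → q = 4.3×0.235×0.285 = 0.2880 m³/s
Panel 2-3: Δb = 9.7 m, d̄ = (0.35+0.34)/2 = 0.345, v̄ = (0.40+0.44)/2 = 0.42 → q = 9.7×0.345×0.42 = 1.406 m³/s
Panel 3-4: Δb = 6.6 m, d̄ = (0.34+0.31)/2 = 0.325, v̄ = (0.44+0.43)/2 = 0.435 → q = 6.6×0.325×0.435 = 0.9331 m³/s
Panel 4-5: Δb = 3.6 m, d̄ = (0.31+0.20)/2 = 0.255, v̄ = (0.43+0.30)/2 = 0.365 → q = 3.6×0.255×0.365 = 0.3351 m³/s
Panel 5-6: Δb = 2.2 m, d̄ = (0.20+0.13)/2 = 0.165, v̄ = (0.30+0.18)/2 = 0.24 → q = 2.2×0.165×0.24 = 0.08712 m³/s
Q = Σ q = 3.049 m³/s

3.05 m³/s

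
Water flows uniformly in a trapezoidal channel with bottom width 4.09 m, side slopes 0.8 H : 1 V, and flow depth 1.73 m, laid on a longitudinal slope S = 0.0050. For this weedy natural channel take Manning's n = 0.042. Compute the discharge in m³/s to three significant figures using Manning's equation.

A = (b + z·y)·y = (4.09 + 0.8×1.73)×1.73 = 9.470 m²
P = b + 2y√(1+z²) = 4.09 + 2×1.73×√(1+0.8²) = 8.521 m
R = A/P = 9.470/8.521 = 1.111 m
Q = (1/n)·A·R^(2/3)·S^(1/2) = (1/0.042) × 9.470 × 1.111^(2/3) × 0.0050^(1/2) = 17.11 m³/s

17.1 m³/s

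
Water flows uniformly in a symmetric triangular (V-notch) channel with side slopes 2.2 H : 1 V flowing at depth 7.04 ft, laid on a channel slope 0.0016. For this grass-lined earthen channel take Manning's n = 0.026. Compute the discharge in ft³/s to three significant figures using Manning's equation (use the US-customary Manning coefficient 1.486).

A = z·y² = 2.2×7.04² = 109.0 ft²
P = 2y√(1+z²) = 2×7.04×√(1+2.2²) = 34.03 ft
R = A/P = 109.0/34.03 = 3.204 ft
Q = (1.486/n)·A·R^(2/3)·S^(1/2) = (1.486/0.026) × 109.0 × 3.204^(2/3) × 0.0016^(1/2) = 541.8 ft³/s

542 ft³/s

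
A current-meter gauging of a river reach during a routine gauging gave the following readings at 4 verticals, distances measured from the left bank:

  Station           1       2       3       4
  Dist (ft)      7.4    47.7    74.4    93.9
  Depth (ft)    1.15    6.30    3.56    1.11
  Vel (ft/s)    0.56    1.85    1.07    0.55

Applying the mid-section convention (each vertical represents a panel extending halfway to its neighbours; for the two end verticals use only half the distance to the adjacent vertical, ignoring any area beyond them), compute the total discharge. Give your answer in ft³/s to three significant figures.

497 ft³/s

w_1 = (47.7 − 7.4)/2 = 20.15 ft; q_1 = 0.56 × 1.15 × 20.15 = 12.98 ft³/s
w_2 = (74.4 − 7.4)/2 = 33.5 ft; q_2 = 1.85 × 6.30 × 33.5 = 390.4 ft³/s
w_3 = (93.9 − 47.7)/2 = 23.1 ft; q_3 = 1.07 × 3.56 × 23.1 = 87.99 ft³/s
w_4 = (93.9 − 74.4)/2 = 9.75 ft; q_4 = 0.55 × 1.11 × 9.75 = 5.952 ft³/s
Q = Σ qᵢ = 497.4 ft³/s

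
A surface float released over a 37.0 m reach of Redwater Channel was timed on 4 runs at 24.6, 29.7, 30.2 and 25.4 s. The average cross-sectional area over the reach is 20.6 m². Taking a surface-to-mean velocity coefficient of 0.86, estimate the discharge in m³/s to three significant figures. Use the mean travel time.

23.9 m³/s

t̄ = (24.6 + 29.7 + 30.2 + 25.4) / 4 = 27.475 s
v_surface = L / t̄ = 37.0 / 27.475 = 1.347 m/s
v_mean = 0.86 × 1.347 = 1.158 m/s
Q = A × v_mean = 20.6 × 1.158 = 23.86 m³/s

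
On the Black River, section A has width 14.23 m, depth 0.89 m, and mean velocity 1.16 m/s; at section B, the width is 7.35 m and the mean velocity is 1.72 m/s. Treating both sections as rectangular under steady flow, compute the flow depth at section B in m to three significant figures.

Q = A₁V₁ = (14.23×0.89) × 1.16 = 14.69 m³/s
d₂ = Q/(b₂ V₂) = 14.69/(7.35×1.72) = 1.162 m

1.16 m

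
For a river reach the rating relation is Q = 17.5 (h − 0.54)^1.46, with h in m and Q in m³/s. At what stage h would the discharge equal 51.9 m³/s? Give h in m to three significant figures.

2.65 m

h − h₀ = (Q/C)^(1/b) = (51.9/17.5)^(1/1.46) = 2.106 m
h = 0.54 + 2.106 = 2.646 m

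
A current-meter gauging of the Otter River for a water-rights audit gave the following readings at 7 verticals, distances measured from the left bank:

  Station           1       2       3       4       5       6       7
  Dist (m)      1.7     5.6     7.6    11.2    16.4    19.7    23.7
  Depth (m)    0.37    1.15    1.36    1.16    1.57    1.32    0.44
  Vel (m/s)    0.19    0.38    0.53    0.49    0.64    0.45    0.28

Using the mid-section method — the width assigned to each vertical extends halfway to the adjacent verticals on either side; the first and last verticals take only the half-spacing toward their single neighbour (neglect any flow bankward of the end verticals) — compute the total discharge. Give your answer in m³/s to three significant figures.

w_1 = (5.6 − 1.7)/2 = 1.95 m; q_1 = 0.19 × 0.37 × 1.95 = 0.1371 m³/s
w_2 = (7.6 − 1.7)/2 = 2.95 m; q_2 = 0.38 × 1.15 × 2.95 = 1.289 m³/s
w_3 = (11.2 − 5.6)/2 = 2.8 m; q_3 = 0.53 × 1.36 × 2.8 = 2.018 m³/s
w_4 = (16.4 − 7.6)/2 = 4.4 m; q_4 = 0.49 × 1.16 × 4.4 = 2.501 m³/s
w_5 = (19.7 − 11.2)/2 = 4.25 m; q_5 = 0.64 × 1.57 × 4.25 = 4.270 m³/s
w_6 = (23.7 − 16.4)/2 = 3.65 m; q_6 = 0.45 × 1.32 × 3.65 = 2.168 m³/s
w_7 = (23.7 − 19.7)/2 = 2 m; q_7 = 0.28 × 0.44 × 2 = 0.2464 m³/s
Q = Σ qᵢ = 12.63 m³/s

12.6 m³/s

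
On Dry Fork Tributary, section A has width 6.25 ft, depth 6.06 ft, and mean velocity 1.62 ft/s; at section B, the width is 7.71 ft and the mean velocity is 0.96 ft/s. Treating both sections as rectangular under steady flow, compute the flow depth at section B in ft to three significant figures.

Q = A₁V₁ = (6.25×6.06) × 1.62 = 61.36 ft³/s
d₂ = Q/(b₂ V₂) = 61.36/(7.71×0.96) = 8.290 ft

8.29 ft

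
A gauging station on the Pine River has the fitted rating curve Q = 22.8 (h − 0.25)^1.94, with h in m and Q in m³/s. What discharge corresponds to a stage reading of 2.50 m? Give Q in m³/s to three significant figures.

Q = 22.8 × (2.50 − 0.25)^1.94 = 22.8 × 2.25^1.94 = 109.9 m³/s

110 m³/s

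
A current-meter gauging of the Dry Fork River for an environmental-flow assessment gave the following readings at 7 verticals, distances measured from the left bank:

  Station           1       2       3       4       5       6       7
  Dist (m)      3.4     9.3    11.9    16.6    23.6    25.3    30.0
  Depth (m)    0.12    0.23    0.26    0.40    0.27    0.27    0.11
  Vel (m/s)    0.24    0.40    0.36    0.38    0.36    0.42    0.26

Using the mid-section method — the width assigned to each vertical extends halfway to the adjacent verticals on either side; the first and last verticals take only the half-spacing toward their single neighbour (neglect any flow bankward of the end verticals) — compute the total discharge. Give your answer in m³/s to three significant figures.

w_1 = (9.3 − 3.4)/2 = 2.95 m; q_1 = 0.24 × 0.12 × 2.95 = 0.08496 m³/s
w_2 = (11.9 − 3.4)/2 = 4.25 m; q_2 = 0.40 × 0.23 × 4.25 = 0.3910 m³/s
w_3 = (16.6 − 9.3)/2 = 3.65 m; q_3 = 0.36 × 0.26 × 3.65 = 0.3416 m³/s
w_4 = (23.6 − 11.9)/2 = 5.85 m; q_4 = 0.38 × 0.40 × 5.85 = 0.8892 m³/s
w_5 = (25.3 − 16.6)/2 = 4.35 m; q_5 = 0.36 × 0.27 × 4.35 = 0.4228 m³/s
w_6 = (30.0 − 23.6)/2 = 3.2 m; q_6 = 0.42 × 0.27 × 3.2 = 0.3629 m³/s
w_7 = (30.0 − 25.3)/2 = 2.35 m; q_7 = 0.26 × 0.11 × 2.35 = 0.06721 m³/s
Q = Σ qᵢ = 2.560 m³/s

2.56 m³/s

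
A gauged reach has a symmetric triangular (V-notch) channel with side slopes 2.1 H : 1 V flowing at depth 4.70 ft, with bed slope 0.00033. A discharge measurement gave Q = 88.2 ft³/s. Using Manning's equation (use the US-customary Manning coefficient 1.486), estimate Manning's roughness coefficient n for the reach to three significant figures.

0.0234

A = z·y² = 2.1×4.70² = 46.39 ft²
P = 2y√(1+z²) = 2×4.70×√(1+2.1²) = 21.86 ft
R = A/P = 46.39/21.86 = 2.122 ft
n = (1.486/Q)·A·R^(2/3)·S^(1/2) = (1.486/88.2) × 46.39 × 1.651 × 0.01817 = 0.02344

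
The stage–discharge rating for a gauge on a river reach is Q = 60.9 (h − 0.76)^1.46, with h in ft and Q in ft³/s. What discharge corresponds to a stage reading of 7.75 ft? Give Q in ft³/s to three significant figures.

1040 ft³/s

Q = 60.9 × (7.75 − 0.76)^1.46 = 60.9 × 6.99^1.46 = 1041 ft³/s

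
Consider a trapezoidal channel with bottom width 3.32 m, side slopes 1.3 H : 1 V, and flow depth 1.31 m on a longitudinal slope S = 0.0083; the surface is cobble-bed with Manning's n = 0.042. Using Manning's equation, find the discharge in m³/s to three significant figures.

12.9 m³/s

A = (b + z·y)·y = (3.32 + 1.3×1.31)×1.31 = 6.580 m²
P = b + 2y√(1+z²) = 3.32 + 2×1.31×√(1+1.3²) = 7.617 m
R = A/P = 6.580/7.617 = 0.8639 m
Q = (1/n)·A·R^(2/3)·S^(1/2) = (1/0.042) × 6.580 × 0.8639^(2/3) × 0.0083^(1/2) = 12.95 m³/s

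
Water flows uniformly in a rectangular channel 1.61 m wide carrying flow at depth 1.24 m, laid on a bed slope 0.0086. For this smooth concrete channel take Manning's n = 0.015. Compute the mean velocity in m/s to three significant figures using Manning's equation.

3.83 m/s

A = b·y = 1.61 × 1.24 = 1.996 m²
P = b + 2y = 1.61 + 2×1.24 = 4.090 m
R = A/P = 1.996/4.090 = 0.4881 m
Q = (1/n)·A·R^(2/3)·S^(1/2) = (1/0.015) × 1.996 × 0.4881^(2/3) × 0.0086^(1/2) = 7.652 m³/s
V = Q/A = 7.652/1.996 = 3.833 m/s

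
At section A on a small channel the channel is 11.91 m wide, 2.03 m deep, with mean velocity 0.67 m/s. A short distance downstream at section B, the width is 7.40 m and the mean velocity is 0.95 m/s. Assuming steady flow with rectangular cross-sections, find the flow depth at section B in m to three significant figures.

Q = A₁V₁ = (11.91×2.03) × 0.67 = 16.20 m³/s
d₂ = Q/(b₂ V₂) = 16.20/(7.40×0.95) = 2.304 m

2.30 m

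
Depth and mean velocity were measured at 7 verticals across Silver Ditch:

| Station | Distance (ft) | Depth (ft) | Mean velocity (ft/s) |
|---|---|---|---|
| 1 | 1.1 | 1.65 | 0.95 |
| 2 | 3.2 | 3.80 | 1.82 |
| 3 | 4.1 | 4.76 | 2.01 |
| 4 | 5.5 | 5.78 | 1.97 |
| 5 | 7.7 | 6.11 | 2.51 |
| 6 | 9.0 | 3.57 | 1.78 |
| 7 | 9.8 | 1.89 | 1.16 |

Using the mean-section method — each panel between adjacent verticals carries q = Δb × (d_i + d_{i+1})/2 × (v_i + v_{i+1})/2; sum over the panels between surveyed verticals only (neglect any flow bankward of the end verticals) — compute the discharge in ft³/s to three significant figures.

76.0 ft³/s

Panel 1-2: Δb = 2.1 ft, d̄ = (1.65+3.80)/2 = 2.725, v̄ = (0.95+1.82)/2 = 1.385 → q = 2.1×2.725×1.385 = 7.926 ft³/s
Panel 2-3: Δb = 0.9 ft, d̄ = (3.80+4.76)/2 = 4.28, v̄ = (1.82+2.01)/2 = 1.915 → q = 0.9×4.28×1.915 = 7.377 ft³/s
Panel 3-4: Δb = 1.4 ft, d̄ = (4.76+5.78)/2 = 5.27, v̄ = (2.01+1.97)/2 = 1.99 → q = 1.4×5.27×1.99 = 14.68 ft³/s
Panel 4-5: Δb = 2.2 ft, d̄ = (5.78+6.11)/2 = 5.945, v̄ = (1.97+2.51)/2 = 2.24 → q = 2.2×5.945×2.24 = 29.30 ft³/s
Panel 5-6: Δb = 1.3 ft, d̄ = (6.11+3.57)/2 = 4.84, v̄ = (2.51+1.78)/2 = 2.145 → q = 1.3×4.84×2.145 = 13.50 ft³/s
Panel 6-7: Δb = 0.8 ft, d̄ = (3.57+1.89)/2 = 2.73, v̄ = (1.78+1.16)/2 = 1.47 → q = 0.8×2.73×1.47 = 3.210 ft³/s
Q = Σ q = 75.99 ft³/s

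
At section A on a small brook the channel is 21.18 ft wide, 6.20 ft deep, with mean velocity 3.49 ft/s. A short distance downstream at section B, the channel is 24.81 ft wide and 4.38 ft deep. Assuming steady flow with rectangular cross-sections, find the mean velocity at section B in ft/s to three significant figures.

Q = A₁V₁ = (21.18×6.20) × 3.49 = 458.3 ft³/s
A₂ = 24.81 × 4.38 = 108.7 ft²
V₂ = Q/A₂ = 458.3/108.7 = 4.217 ft/s

4.22 ft/s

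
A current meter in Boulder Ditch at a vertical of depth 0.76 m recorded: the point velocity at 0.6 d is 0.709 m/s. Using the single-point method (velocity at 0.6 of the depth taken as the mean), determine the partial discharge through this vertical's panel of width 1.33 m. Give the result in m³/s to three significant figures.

v̄ = v₀.₆ = 0.709 m/s
q = v̄ × d × w = 0.7090 × 0.76 × 1.33 = 0.7167 m³/s

0.717 m³/s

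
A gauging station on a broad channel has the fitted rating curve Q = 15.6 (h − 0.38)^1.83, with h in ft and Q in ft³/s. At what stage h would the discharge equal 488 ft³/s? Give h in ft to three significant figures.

h − h₀ = (Q/C)^(1/b) = (488/15.6)^(1/1.83) = 6.563 ft
h = 0.38 + 6.563 = 6.943 ft

6.94 ft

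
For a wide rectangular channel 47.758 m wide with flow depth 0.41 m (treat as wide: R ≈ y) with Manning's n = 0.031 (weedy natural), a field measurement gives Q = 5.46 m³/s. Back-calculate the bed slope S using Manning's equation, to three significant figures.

A = b·y = 47.758 × 0.41 = 19.58 m²
Wide channel: R ≈ y = 0.41 m
S = (Q·n / (1·A·R^(2/3)))² = (5.46×0.031 / (1×19.58×0.5519))² = 0.0002453

0.000245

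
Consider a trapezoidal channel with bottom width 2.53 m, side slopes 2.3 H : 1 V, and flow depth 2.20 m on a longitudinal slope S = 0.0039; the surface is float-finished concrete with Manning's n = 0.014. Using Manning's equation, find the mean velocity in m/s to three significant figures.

A = (b + z·y)·y = (2.53 + 2.3×2.20)×2.20 = 16.70 m²
P = b + 2y√(1+z²) = 2.53 + 2×2.20×√(1+2.3²) = 13.57 m
R = A/P = 16.70/13.57 = 1.231 m
Q = (1/n)·A·R^(2/3)·S^(1/2) = (1/0.014) × 16.70 × 1.231^(2/3) × 0.0039^(1/2) = 85.55 m³/s
V = Q/A = 85.55/16.70 = 5.123 m/s

5.12 m/s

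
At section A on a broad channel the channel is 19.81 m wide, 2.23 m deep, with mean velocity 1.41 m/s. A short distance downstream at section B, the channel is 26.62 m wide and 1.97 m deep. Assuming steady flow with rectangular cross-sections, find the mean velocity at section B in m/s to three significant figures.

1.19 m/s

Q = A₁V₁ = (19.81×2.23) × 1.41 = 62.29 m³/s
A₂ = 26.62 × 1.97 = 52.44 m²
V₂ = Q/A₂ = 62.29/52.44 = 1.188 m/s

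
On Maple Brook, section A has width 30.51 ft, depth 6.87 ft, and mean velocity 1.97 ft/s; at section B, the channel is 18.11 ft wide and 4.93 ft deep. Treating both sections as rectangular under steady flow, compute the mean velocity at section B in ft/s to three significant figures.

4.62 ft/s

Q = A₁V₁ = (30.51×6.87) × 1.97 = 412.9 ft³/s
A₂ = 18.11 × 4.93 = 89.28 ft²
V₂ = Q/A₂ = 412.9/89.28 = 4.625 ft/s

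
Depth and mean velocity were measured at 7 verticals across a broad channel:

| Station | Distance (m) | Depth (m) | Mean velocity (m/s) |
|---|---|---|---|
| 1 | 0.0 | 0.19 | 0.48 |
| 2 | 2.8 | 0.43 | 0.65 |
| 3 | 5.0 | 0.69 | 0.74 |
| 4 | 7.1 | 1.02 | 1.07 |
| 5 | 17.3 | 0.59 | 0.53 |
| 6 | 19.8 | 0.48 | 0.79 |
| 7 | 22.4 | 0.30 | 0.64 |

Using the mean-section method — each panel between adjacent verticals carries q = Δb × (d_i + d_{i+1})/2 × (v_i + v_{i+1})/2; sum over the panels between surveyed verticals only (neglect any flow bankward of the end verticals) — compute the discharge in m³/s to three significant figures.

11.1 m³/s

Panel 1-2: Δb = 2.8 m, d̄ = (0.19+0.43)/2 = 0.31, v̄ = (0.48+0.65)/2 = 0.565 → q = 2.8×0.31×0.565 = 0.4904 m³/s
Panel 2-3: Δb = 2.2 m, d̄ = (0.43+0.69)/2 = 0.56, v̄ = (0.65+0.74)/2 = 0.695 → q = 2.2×0.56×0.695 = 0.8562 m³/s
Panel 3-4: Δb = 2.1 m, d̄ = (0.69+1.02)/2 = 0.855, v̄ = (0.74+1.07)/2 = 0.905 → q = 2.1×0.855×0.905 = 1.625 m³/s
Panel 4-5: Δb = 10.2 m, d̄ = (1.02+0.59)/2 = 0.805, v̄ = (1.07+0.53)/2 = 0.8 → q = 10.2×0.805×0.8 = 6.569 m³/s
Panel 5-6: Δb = 2.5 m, d̄ = (0.59+0.48)/2 = 0.535, v̄ = (0.53+0.79)/2 = 0.66 → q = 2.5×0.535×0.66 = 0.8828 m³/s
Panel 6-7: Δb = 2.6 m, d̄ = (0.48+0.30)/2 = 0.39, v̄ = (0.79+0.64)/2 = 0.715 → q = 2.6×0.39×0.715 = 0.7250 m³/s
Q = Σ q = 11.15 m³/s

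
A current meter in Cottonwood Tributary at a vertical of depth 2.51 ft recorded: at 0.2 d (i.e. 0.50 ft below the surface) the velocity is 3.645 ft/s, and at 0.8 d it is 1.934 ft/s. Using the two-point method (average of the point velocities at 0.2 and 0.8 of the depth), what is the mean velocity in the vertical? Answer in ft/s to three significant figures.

2.79 ft/s

v̄ = (3.645 + 1.934) / 2 = 2.790 ft/s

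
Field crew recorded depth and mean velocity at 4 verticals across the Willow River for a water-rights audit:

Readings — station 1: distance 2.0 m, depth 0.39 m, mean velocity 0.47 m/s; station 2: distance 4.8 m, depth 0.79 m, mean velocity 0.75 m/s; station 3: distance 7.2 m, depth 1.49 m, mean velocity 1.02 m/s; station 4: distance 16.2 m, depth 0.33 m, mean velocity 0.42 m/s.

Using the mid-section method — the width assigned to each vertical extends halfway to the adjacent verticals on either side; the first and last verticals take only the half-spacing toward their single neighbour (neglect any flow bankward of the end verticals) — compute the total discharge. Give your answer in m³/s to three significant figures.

11.1 m³/s

w_1 = (4.8 − 2.0)/2 = 1.4 m; q_1 = 0.47 × 0.39 × 1.4 = 0.2566 m³/s
w_2 = (7.2 − 2.0)/2 = 2.6 m; q_2 = 0.75 × 0.79 × 2.6 = 1.541 m³/s
w_3 = (16.2 − 4.8)/2 = 5.7 m; q_3 = 1.02 × 1.49 × 5.7 = 8.663 m³/s
w_4 = (16.2 − 7.2)/2 = 4.5 m; q_4 = 0.42 × 0.33 × 4.5 = 0.6237 m³/s
Q = Σ qᵢ = 11.08 m³/s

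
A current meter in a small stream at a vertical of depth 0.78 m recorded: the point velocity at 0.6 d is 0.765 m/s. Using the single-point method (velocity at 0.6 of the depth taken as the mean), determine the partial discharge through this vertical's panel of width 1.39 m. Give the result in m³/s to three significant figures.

v̄ = v₀.₆ = 0.765 m/s
q = v̄ × d × w = 0.7650 × 0.78 × 1.39 = 0.8294 m³/s

0.829 m³/s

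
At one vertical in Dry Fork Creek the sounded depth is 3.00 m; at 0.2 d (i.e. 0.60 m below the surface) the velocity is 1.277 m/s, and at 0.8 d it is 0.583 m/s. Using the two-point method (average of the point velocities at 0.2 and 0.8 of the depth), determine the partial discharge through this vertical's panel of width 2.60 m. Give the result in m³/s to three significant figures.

v̄ = (1.277 + 0.583) / 2 = 0.9300 m/s
q = v̄ × d × w = 0.9300 × 3.00 × 2.60 = 7.254 m³/s

7.25 m³/s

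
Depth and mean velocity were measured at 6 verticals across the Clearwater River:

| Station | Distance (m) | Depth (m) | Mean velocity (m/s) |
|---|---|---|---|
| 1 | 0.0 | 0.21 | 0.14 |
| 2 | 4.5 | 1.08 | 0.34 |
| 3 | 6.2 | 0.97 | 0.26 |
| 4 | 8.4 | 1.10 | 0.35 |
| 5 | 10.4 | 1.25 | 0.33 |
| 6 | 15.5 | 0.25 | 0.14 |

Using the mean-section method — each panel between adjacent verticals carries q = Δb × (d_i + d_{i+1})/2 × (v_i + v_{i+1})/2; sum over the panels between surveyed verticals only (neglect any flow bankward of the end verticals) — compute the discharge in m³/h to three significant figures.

13000 m³/h

Panel 1-2: Δb = 4.5 m, d̄ = (0.21+1.08)/2 = 0.645, v̄ = (0.14+0.34)/2 = 0.24 → q = 4.5×0.645×0.24 = 0.6966 m³/s
Panel 2-3: Δb = 1.7 m, d̄ = (1.08+0.97)/2 = 1.025, v̄ = (0.34+0.26)/2 = 0.3 → q = 1.7×1.025×0.3 = 0.5228 m³/s
Panel 3-4: Δb = 2.2 m, d̄ = (0.97+1.10)/2 = 1.035, v̄ = (0.26+0.35)/2 = 0.305 → q = 2.2×1.035×0.305 = 0.6945 m³/s
Panel 4-5: Δb = 2 m, d̄ = (1.10+1.25)/2 = 1.175, v̄ = (0.35+0.33)/2 = 0.34 → q = 2×1.175×0.34 = 0.7990 m³/s
Panel 5-6: Δb = 5.1 m, d̄ = (1.25+0.25)/2 = 0.75, v̄ = (0.33+0.14)/2 = 0.235 → q = 5.1×0.75×0.235 = 0.8989 m³/s
Q = Σ q = 3.612 m³/s
= 3.612 × 3600 = 13000 m³/h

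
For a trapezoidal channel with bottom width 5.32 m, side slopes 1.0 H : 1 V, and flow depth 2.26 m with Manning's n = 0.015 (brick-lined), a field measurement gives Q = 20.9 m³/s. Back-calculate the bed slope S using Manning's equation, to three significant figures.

0.000202

A = (b + z·y)·y = (5.32 + 1.0×2.26)×2.26 = 17.13 m²
P = b + 2y√(1+z²) = 5.32 + 2×2.26×√(1+1.0²) = 11.71 m
R = A/P = 17.13/11.71 = 1.463 m
S = (Q·n / (1·A·R^(2/3)))² = (20.9×0.015 / (1×17.13×1.289))² = 0.0002017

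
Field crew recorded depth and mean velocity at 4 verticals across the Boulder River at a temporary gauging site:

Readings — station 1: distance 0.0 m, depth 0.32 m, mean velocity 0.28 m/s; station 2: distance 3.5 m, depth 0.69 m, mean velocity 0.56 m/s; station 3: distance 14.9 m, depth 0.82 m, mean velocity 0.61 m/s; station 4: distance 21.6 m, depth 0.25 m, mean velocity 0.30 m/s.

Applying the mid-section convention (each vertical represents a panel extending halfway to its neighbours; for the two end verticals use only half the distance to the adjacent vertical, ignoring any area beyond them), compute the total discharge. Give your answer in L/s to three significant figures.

w_1 = (3.5 − 0.0)/2 = 1.75 m; q_1 = 0.28 × 0.32 × 1.75 = 0.1568 m³/s
w_2 = (14.9 − 0.0)/2 = 7.45 m; q_2 = 0.56 × 0.69 × 7.45 = 2.879 m³/s
w_3 = (21.6 − 3.5)/2 = 9.05 m; q_3 = 0.61 × 0.82 × 9.05 = 4.527 m³/s
w_4 = (21.6 − 14.9)/2 = 3.35 m; q_4 = 0.30 × 0.25 × 3.35 = 0.2513 m³/s
Q = Σ qᵢ = 7.814 m³/s
= 7.814 × 1000 = 7814 L/s

7810 L/s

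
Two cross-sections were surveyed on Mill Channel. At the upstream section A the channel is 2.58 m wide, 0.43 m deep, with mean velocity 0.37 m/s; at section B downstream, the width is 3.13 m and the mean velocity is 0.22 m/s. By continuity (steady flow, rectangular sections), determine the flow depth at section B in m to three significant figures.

0.596 m

Q = A₁V₁ = (2.58×0.43) × 0.37 = 0.4105 m³/s
d₂ = Q/(b₂ V₂) = 0.4105/(3.13×0.22) = 0.5961 m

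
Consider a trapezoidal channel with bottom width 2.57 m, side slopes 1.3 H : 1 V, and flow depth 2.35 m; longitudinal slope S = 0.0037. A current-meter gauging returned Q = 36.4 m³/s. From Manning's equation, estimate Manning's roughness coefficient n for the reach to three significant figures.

A = (b + z·y)·y = (2.57 + 1.3×2.35)×2.35 = 13.22 m²
P = b + 2y√(1+z²) = 2.57 + 2×2.35×√(1+1.3²) = 10.28 m
R = A/P = 13.22/10.28 = 1.286 m
n = (1/Q)·A·R^(2/3)·S^(1/2) = (1/36.4) × 13.22 × 1.183 × 0.06083 = 0.02612

0.0261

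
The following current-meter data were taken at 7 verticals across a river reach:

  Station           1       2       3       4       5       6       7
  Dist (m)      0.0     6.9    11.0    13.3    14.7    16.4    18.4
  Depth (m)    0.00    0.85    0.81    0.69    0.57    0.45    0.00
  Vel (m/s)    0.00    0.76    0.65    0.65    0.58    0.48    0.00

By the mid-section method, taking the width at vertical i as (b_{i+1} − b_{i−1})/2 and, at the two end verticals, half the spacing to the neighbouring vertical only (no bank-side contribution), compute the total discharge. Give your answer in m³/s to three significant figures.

w_2 = (11.0 − 0.0)/2 = 5.5 m; q_2 = 0.76 × 0.85 × 5.5 = 3.553 m³/s
w_3 = (13.3 − 6.9)/2 = 3.2 m; q_3 = 0.65 × 0.81 × 3.2 = 1.685 m³/s
w_4 = (14.7 − 11.0)/2 = 1.85 m; q_4 = 0.65 × 0.69 × 1.85 = 0.8297 m³/s
w_5 = (16.4 − 13.3)/2 = 1.55 m; q_5 = 0.58 × 0.57 × 1.55 = 0.5124 m³/s
w_6 = (18.4 − 14.7)/2 = 1.85 m; q_6 = 0.48 × 0.45 × 1.85 = 0.3996 m³/s
Stations 1, 7 contribute zero (depth or velocity is 0).
Q = Σ qᵢ = 6.980 m³/s

6.98 m³/s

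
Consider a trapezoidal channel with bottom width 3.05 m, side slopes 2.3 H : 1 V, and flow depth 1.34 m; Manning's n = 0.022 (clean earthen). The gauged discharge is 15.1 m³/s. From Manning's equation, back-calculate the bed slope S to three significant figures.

A = (b + z·y)·y = (3.05 + 2.3×1.34)×1.34 = 8.217 m²
P = b + 2y√(1+z²) = 3.05 + 2×1.34×√(1+2.3²) = 9.771 m
R = A/P = 8.217/9.771 = 0.8409 m
S = (Q·n / (1·A·R^(2/3)))² = (15.1×0.022 / (1×8.217×0.8909))² = 0.002059

0.00206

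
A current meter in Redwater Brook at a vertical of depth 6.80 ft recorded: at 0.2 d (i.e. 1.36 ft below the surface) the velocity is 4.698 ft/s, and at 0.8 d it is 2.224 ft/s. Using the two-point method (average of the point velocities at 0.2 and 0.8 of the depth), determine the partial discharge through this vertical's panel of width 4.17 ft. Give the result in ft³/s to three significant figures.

98.1 ft³/s

v̄ = (4.698 + 2.224) / 2 = 3.461 ft/s
q = v̄ × d × w = 3.461 × 6.80 × 4.17 = 98.14 ft³/s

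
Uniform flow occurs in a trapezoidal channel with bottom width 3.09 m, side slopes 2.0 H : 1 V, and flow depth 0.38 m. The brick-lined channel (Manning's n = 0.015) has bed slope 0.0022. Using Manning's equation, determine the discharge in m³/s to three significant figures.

A = (b + z·y)·y = (3.09 + 2.0×0.38)×0.38 = 1.463 m²
P = b + 2y√(1+z²) = 3.09 + 2×0.38×√(1+2.0²) = 4.789 m
R = A/P = 1.463/4.789 = 0.3055 m
Q = (1/n)·A·R^(2/3)·S^(1/2) = (1/0.015) × 1.463 × 0.3055^(2/3) × 0.0022^(1/2) = 2.075 m³/s

2.07 m³/s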